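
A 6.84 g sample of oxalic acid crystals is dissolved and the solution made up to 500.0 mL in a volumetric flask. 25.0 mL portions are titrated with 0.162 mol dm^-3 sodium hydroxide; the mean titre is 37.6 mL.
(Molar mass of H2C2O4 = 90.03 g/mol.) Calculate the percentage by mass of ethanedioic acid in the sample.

H2C2O4 + 2 NaOH → Na2C2O4 + 2 H2O
n(NaOH) per titration = 0.0376 × 0.162 = 6.09 × 10^-3 mol
From the 1:2 ratio, n(H2C2O4) in each aliquot = 1/2 × 6.09 × 10^-3 = 3.05 × 10^-3 mol
n(H2C2O4) in the whole flask = 3.05 × 10^-3 × 500.0/25.0 = 0.0609 mol
mass of H2C2O4 = 0.0609 × 90.03 = 5.48 g
% H2C2O4 = 5.48 / 6.84 × 100 = 80.2 %

80.2 %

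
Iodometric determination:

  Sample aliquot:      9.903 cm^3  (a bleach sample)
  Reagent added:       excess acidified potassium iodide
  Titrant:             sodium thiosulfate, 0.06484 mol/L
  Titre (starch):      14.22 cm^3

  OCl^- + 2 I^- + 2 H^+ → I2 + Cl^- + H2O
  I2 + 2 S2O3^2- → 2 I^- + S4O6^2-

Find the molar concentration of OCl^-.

0.04655 mol/L

n(S2O3^2-) = 0.01422 × 0.06484 = 9.220 × 10^-4 mol
n(I2) = n(S2O3^2-)/2 = 4.610 × 10^-4 mol
n(OCl^-) in the aliquot = 4.610 × 10^-4 mol (1:1 ratio)
[OCl^-] = 4.610 × 10^-4 / 0.009903 = 0.04655 mol/L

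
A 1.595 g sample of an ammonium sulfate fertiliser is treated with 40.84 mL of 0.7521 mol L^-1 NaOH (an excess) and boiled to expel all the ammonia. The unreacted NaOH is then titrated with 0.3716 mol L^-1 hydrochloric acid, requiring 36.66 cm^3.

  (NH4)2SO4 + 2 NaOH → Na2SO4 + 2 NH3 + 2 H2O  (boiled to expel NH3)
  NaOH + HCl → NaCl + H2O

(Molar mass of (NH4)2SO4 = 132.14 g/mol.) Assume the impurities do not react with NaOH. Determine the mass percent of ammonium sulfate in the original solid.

n(NaOH) added = 0.04084 × 0.7521 = 0.03072 mol
n(HCl) used in back-titration = 0.03666 × 0.3716 = 0.01362 mol
n(NaOH) left over = 0.01362 mol (1:1 ratio)
n(NaOH) consumed by analyte = 0.03072 − 0.01362 = 0.01709 mol
From the 1:2 ratio, n((NH4)2SO4) = 1/2 × 0.01709 = 8.546 × 10^-3 mol
mass of (NH4)2SO4 = 8.546 × 10^-3 × 132.14 = 1.129 g
% (NH4)2SO4 = 1.129 / 1.595 × 100 = 70.80 %

70.80 %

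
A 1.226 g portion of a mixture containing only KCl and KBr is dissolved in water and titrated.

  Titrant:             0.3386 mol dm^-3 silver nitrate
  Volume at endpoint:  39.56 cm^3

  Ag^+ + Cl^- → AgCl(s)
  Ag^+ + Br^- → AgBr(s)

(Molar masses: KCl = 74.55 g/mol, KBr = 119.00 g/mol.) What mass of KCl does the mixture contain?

n(AgNO3) = 0.03956 × 0.3386 = 0.01340 mol
Let x = n(KCl), y = n(KBr).
Titrant: 1x + 1y = 0.01340;  mass: 74.55x + 119.00y = 1.226
Solving, x = 8.279 × 10^-3 mol, y = 5.116 × 10^-3 mol
mass of KCl = 8.279 × 10^-3 × 74.55 = 0.6172 g

0.6172 g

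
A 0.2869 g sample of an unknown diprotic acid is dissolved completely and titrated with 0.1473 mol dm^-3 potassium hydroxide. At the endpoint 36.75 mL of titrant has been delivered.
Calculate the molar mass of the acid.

n(KOH) = 0.03675 L × 0.1473 mol/L = 5.413 × 10^-3 mol
From the 1:2 ratio, n(H2A) = 1/2 × 5.413 × 10^-3 = 2.707 × 10^-3 mol
M = m / n = 0.2869 g / 2.707 × 10^-3 mol = 106.0 g/mol

106.0 g/mol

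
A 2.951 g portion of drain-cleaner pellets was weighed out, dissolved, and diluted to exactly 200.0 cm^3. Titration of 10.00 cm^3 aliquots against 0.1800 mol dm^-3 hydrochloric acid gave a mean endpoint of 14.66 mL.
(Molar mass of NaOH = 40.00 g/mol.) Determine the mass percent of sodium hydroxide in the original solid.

71.54 %

NaOH + HCl → NaCl + H2O
n(HCl) per titration = 0.01466 × 0.1800 = 2.639 × 10^-3 mol
n(NaOH) in each aliquot = 2.639 × 10^-3 mol (1:1 ratio)
n(NaOH) in the whole flask = 2.639 × 10^-3 × 200.0/10.00 = 0.05278 mol
mass of NaOH = 0.05278 × 40.00 = 2.111 g
% NaOH = 2.111 / 2.951 × 100 = 71.54 %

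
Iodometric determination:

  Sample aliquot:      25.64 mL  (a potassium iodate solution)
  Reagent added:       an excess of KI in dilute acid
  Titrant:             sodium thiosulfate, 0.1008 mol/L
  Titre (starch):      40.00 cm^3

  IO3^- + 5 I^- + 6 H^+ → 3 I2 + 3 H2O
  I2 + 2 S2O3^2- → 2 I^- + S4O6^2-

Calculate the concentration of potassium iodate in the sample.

n(S2O3^2-) = 0.04000 × 0.1008 = 4.032 × 10^-3 mol
n(I2) = n(S2O3^2-)/2 = 2.016 × 10^-3 mol
From the 1:3 ratio, n(IO3^-) in the aliquot = 1/3 × 2.016 × 10^-3 = 6.720 × 10^-4 mol
[IO3^-] = 6.720 × 10^-4 / 0.02564 = 0.02621 mol/L

0.02621 mol/L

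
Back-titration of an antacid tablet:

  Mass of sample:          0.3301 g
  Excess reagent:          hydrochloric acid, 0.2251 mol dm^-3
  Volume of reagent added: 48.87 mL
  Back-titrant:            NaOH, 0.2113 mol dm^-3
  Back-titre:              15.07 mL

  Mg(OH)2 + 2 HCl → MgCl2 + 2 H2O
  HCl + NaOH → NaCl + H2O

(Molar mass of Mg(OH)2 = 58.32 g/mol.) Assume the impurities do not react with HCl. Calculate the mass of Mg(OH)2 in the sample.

n(HCl) added = 0.04887 × 0.2251 = 0.01100 mol
n(NaOH) used in back-titration = 0.01507 × 0.2113 = 3.184 × 10^-3 mol
n(HCl) left over = 3.184 × 10^-3 mol (1:1 ratio)
n(HCl) consumed by analyte = 0.01100 − 3.184 × 10^-3 = 7.816 × 10^-3 mol
From the 1:2 ratio, n(Mg(OH)2) = 1/2 × 7.816 × 10^-3 = 3.908 × 10^-3 mol
mass of Mg(OH)2 = 3.908 × 10^-3 × 58.32 = 0.2279 g

0.2279 g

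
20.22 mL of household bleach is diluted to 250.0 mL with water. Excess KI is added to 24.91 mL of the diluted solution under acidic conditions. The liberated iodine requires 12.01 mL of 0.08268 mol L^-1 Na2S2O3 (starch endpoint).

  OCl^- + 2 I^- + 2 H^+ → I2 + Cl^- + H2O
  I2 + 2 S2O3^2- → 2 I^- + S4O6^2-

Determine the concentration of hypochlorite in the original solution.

n(S2O3^2-) = 0.01201 × 0.08268 = 9.930 × 10^-4 mol
n(I2) = n(S2O3^2-)/2 = 4.965 × 10^-4 mol
n(OCl^-) in the aliquot = 4.965 × 10^-4 mol (1:1 ratio)
[OCl^-]_dilute = 4.965 × 10^-4 / 0.02491 = 0.01993 mol/L
[OCl^-]_original = 0.01993 × 250.0/20.22 = 0.2464 mol/L

0.2464 mol/L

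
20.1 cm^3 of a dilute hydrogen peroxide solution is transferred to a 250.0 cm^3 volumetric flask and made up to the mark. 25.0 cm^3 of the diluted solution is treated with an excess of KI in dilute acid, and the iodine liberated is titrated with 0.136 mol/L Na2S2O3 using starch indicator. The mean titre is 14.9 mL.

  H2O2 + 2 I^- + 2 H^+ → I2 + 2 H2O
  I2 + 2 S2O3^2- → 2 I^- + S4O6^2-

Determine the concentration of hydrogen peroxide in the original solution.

n(S2O3^2-) = 0.0149 × 0.136 = 2.03 × 10^-3 mol
n(I2) = n(S2O3^2-)/2 = 1.01 × 10^-3 mol
n(H2O2) in the aliquot = 1.01 × 10^-3 mol (1:1 ratio)
[H2O2]_dilute = 1.01 × 10^-3 / 0.0250 = 0.0405 mol/L
[H2O2]_original = 0.0405 × 250.0/20.1 = 0.504 mol/L

0.504 mol/L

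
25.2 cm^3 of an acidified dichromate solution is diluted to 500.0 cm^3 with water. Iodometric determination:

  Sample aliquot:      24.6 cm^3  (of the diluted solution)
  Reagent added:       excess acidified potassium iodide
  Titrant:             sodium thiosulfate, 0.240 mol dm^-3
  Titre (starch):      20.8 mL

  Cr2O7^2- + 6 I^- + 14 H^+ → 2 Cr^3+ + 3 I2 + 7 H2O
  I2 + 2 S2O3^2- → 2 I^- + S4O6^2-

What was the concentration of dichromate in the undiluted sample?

0.671 mol/L

n(S2O3^2-) = 0.0208 × 0.240 = 4.99 × 10^-3 mol
n(I2) = n(S2O3^2-)/2 = 2.50 × 10^-3 mol
From the 1:3 ratio, n(Cr2O7^2-) in the aliquot = 1/3 × 2.50 × 10^-3 = 8.32 × 10^-4 mol
[Cr2O7^2-]_dilute = 8.32 × 10^-4 / 0.0246 = 0.0338 mol/L
[Cr2O7^2-]_original = 0.0338 × 500.0/25.2 = 0.671 mol/L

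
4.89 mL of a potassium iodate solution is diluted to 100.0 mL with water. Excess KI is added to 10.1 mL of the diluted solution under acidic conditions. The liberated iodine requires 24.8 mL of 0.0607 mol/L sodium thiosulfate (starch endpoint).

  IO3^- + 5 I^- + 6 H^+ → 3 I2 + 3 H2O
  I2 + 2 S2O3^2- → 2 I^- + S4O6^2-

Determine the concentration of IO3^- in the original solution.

n(S2O3^2-) = 0.0248 × 0.0607 = 1.51 × 10^-3 mol
n(I2) = n(S2O3^2-)/2 = 7.53 × 10^-4 mol
From the 1:3 ratio, n(IO3^-) in the aliquot = 1/3 × 7.53 × 10^-4 = 2.51 × 10^-4 mol
[IO3^-]_dilute = 2.51 × 10^-4 / 0.0101 = 0.0248 mol/L
[IO3^-]_original = 0.0248 × 100.0/4.89 = 0.508 mol/L

0.508 mol/L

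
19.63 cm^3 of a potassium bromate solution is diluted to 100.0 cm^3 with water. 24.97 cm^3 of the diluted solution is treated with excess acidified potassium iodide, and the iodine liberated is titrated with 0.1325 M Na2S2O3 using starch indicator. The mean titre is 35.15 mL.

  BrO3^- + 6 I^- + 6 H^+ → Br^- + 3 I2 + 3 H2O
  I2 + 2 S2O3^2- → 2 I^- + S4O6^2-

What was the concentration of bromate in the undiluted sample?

n(S2O3^2-) = 0.03515 × 0.1325 = 4.657 × 10^-3 mol
n(I2) = n(S2O3^2-)/2 = 2.329 × 10^-3 mol
From the 1:3 ratio, n(BrO3^-) in the aliquot = 1/3 × 2.329 × 10^-3 = 7.762 × 10^-4 mol
[BrO3^-]_dilute = 7.762 × 10^-4 / 0.02497 = 0.03109 mol/L
[BrO3^-]_original = 0.03109 × 100.0/19.63 = 0.1584 mol/L

0.1584 M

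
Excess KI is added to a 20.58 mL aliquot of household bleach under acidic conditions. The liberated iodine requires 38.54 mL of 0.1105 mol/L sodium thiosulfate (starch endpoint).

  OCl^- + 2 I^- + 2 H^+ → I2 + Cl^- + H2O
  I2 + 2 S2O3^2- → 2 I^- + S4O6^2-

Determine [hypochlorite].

n(S2O3^2-) = 0.03854 × 0.1105 = 4.259 × 10^-3 mol
n(I2) = n(S2O3^2-)/2 = 2.129 × 10^-3 mol
n(OCl^-) in the aliquot = 2.129 × 10^-3 mol (1:1 ratio)
[OCl^-] = 2.129 × 10^-3 / 0.02058 = 0.1035 mol/L

0.1035 mol/L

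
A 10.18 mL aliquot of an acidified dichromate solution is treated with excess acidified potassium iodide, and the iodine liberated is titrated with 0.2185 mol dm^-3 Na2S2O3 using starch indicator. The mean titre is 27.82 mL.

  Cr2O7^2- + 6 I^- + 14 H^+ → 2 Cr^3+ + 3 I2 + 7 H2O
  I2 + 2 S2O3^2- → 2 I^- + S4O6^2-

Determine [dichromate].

0.09952 mol/L

n(S2O3^2-) = 0.02782 × 0.2185 = 6.079 × 10^-3 mol
n(I2) = n(S2O3^2-)/2 = 3.039 × 10^-3 mol
From the 1:3 ratio, n(Cr2O7^2-) in the aliquot = 1/3 × 3.039 × 10^-3 = 1.013 × 10^-3 mol
[Cr2O7^2-] = 1.013 × 10^-3 / 0.01018 = 0.09952 mol/L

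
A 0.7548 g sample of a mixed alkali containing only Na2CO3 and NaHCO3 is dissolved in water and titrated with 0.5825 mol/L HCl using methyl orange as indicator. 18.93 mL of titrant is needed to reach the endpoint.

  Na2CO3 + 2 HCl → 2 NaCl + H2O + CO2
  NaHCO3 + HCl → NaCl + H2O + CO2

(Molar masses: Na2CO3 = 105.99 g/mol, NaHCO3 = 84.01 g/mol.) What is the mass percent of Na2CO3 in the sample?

n(HCl) = 0.01893 × 0.5825 = 0.01103 mol
Let x = n(Na2CO3), y = n(NaHCO3).
Titrant: 2x + 1y = 0.01103;  mass: 105.99x + 84.01y = 0.7548
Solving, x = 2.766 × 10^-3 mol, y = 5.495 × 10^-3 mol
mass of Na2CO3 = 2.766 × 10^-3 × 105.99 = 0.2931 g
% Na2CO3 = 0.2931 / 0.7548 × 100 = 38.84 %

38.84 %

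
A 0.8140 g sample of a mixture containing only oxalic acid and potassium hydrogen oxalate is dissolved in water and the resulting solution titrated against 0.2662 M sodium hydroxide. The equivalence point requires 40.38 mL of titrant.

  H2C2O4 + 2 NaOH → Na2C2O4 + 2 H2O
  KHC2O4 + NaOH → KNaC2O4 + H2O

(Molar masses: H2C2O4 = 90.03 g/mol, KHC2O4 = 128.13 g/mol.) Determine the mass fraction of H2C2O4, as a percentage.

n(NaOH) = 0.04038 × 0.2662 = 0.01075 mol
Let x = n(H2C2O4), y = n(KHC2O4).
Titrant: 2x + 1y = 0.01075;  mass: 90.03x + 128.13y = 0.8140
Solving, x = 3.389 × 10^-3 mol, y = 3.972 × 10^-3 mol
mass of H2C2O4 = 3.389 × 10^-3 × 90.03 = 0.3051 g
% H2C2O4 = 0.3051 / 0.8140 × 100 = 37.48 %

37.48 %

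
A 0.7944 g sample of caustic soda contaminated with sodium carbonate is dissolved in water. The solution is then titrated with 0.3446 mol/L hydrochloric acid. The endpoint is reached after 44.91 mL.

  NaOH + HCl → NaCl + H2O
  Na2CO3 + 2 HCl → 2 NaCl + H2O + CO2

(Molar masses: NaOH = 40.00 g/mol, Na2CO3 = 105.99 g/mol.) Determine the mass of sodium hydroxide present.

0.07926 g

n(HCl) = 0.04491 × 0.3446 = 0.01548 mol
Let x = n(NaOH), y = n(Na2CO3).
Titrant: 1x + 2y = 0.01548;  mass: 40.00x + 105.99y = 0.7944
Solving, x = 1.982 × 10^-3 mol, y = 6.747 × 10^-3 mol
mass of NaOH = 1.982 × 10^-3 × 40.00 = 0.07926 g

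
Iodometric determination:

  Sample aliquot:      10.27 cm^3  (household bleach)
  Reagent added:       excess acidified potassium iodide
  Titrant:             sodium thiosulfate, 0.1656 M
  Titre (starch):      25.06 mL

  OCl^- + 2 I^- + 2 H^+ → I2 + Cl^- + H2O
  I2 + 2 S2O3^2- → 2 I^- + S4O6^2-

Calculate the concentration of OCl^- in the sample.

0.2020 M

n(S2O3^2-) = 0.02506 × 0.1656 = 4.150 × 10^-3 mol
n(I2) = n(S2O3^2-)/2 = 2.075 × 10^-3 mol
n(OCl^-) in the aliquot = 2.075 × 10^-3 mol (1:1 ratio)
[OCl^-] = 2.075 × 10^-3 / 0.01027 = 0.2020 mol/L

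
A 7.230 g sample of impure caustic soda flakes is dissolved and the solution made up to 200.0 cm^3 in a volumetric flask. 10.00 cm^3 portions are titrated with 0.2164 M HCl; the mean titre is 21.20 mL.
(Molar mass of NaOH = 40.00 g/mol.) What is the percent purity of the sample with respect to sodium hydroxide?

50.76 %

NaOH + HCl → NaCl + H2O
n(HCl) per titration = 0.02120 × 0.2164 = 4.588 × 10^-3 mol
n(NaOH) in each aliquot = 4.588 × 10^-3 mol (1:1 ratio)
n(NaOH) in the whole flask = 4.588 × 10^-3 × 200.0/10.00 = 0.09175 mol
mass of NaOH = 0.09175 × 40.00 = 3.670 g
% NaOH = 3.670 / 7.230 × 100 = 50.76 %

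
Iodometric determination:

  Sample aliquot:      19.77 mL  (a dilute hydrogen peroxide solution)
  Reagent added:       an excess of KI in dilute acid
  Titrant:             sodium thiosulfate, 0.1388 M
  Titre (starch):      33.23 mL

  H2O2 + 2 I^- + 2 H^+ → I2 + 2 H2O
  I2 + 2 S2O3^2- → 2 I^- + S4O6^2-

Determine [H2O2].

n(S2O3^2-) = 0.03323 × 0.1388 = 4.612 × 10^-3 mol
n(I2) = n(S2O3^2-)/2 = 2.306 × 10^-3 mol
n(H2O2) in the aliquot = 2.306 × 10^-3 mol (1:1 ratio)
[H2O2] = 2.306 × 10^-3 / 0.01977 = 0.1166 mol/L

0.1166 M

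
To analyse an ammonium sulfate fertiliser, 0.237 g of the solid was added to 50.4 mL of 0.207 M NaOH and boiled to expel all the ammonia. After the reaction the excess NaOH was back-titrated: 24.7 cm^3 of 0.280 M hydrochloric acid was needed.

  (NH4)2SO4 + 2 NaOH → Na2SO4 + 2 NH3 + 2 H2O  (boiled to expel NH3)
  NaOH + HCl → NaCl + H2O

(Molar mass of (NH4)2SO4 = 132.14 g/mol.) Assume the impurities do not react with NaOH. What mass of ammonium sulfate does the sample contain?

n(NaOH) added = 0.0504 × 0.207 = 0.0104 mol
n(HCl) used in back-titration = 0.0247 × 0.280 = 6.92 × 10^-3 mol
n(NaOH) left over = 6.92 × 10^-3 mol (1:1 ratio)
n(NaOH) consumed by analyte = 0.0104 − 6.92 × 10^-3 = 3.52 × 10^-3 mol
From the 1:2 ratio, n((NH4)2SO4) = 1/2 × 3.52 × 10^-3 = 1.76 × 10^-3 mol
mass of (NH4)2SO4 = 1.76 × 10^-3 × 132.14 = 0.232 g

0.232 g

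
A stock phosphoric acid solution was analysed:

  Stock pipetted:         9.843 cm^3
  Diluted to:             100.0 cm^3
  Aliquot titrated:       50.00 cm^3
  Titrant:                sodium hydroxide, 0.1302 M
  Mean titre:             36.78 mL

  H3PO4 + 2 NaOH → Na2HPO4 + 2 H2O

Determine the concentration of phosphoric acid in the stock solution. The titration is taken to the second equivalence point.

0.4865 M

n(NaOH) = 0.03678 × 0.1302 = 4.789 × 10^-3 mol
From the 1:2 ratio, n(H3PO4) in the aliquot = 1/2 × 4.789 × 10^-3 = 2.394 × 10^-3 mol
[H3PO4]_dilute = 2.394 × 10^-3 / 0.05000 = 0.04789 mol/L
Dilution factor = 100.0 / 9.843 = 10.16
[H3PO4]_stock = 0.04789 × 10.16 = 0.4865 mol/L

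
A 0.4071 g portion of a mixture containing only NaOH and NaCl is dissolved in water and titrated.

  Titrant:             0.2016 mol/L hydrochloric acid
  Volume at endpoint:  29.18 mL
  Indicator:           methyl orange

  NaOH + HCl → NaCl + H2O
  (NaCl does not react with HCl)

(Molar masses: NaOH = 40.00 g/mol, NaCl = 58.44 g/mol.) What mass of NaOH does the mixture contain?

n(HCl) = 0.02918 × 0.2016 = 5.883 × 10^-3 mol
Let x = n(NaOH), y = n(NaCl).
Titrant: 1x = 5.883 × 10^-3;  mass: 40.00x + 58.44y = 0.4071
Solving, x = 5.883 × 10^-3 mol, y = 2.940 × 10^-3 mol
mass of NaOH = 5.883 × 10^-3 × 40.00 = 0.2353 g

0.2353 g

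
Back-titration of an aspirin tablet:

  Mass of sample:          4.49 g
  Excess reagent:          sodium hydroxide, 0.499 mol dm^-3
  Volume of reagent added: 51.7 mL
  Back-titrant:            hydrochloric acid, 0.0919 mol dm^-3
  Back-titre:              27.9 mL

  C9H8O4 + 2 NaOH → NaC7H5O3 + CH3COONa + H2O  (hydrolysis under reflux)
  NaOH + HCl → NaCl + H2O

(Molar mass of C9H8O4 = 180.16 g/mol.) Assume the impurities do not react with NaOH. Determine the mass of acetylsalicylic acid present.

n(NaOH) added = 0.0517 × 0.499 = 0.0258 mol
n(HCl) used in back-titration = 0.0279 × 0.0919 = 2.56 × 10^-3 mol
n(NaOH) left over = 2.56 × 10^-3 mol (1:1 ratio)
n(NaOH) consumed by analyte = 0.0258 − 2.56 × 10^-3 = 0.0232 mol
From the 1:2 ratio, n(C9H8O4) = 1/2 × 0.0232 = 0.0116 mol
mass of C9H8O4 = 0.0116 × 180.16 = 2.09 g

2.09 g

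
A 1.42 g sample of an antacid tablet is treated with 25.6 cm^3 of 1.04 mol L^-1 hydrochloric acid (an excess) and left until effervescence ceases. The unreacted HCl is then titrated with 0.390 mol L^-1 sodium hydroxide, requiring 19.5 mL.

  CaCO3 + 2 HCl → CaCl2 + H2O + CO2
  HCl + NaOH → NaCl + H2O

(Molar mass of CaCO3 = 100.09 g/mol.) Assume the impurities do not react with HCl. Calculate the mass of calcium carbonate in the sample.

0.952 g

n(HCl) added = 0.0256 × 1.04 = 0.0266 mol
n(NaOH) used in back-titration = 0.0195 × 0.390 = 7.61 × 10^-3 mol
n(HCl) left over = 7.61 × 10^-3 mol (1:1 ratio)
n(HCl) consumed by analyte = 0.0266 − 7.61 × 10^-3 = 0.0190 mol
From the 1:2 ratio, n(CaCO3) = 1/2 × 0.0190 = 9.51 × 10^-3 mol
mass of CaCO3 = 9.51 × 10^-3 × 100.09 = 0.952 g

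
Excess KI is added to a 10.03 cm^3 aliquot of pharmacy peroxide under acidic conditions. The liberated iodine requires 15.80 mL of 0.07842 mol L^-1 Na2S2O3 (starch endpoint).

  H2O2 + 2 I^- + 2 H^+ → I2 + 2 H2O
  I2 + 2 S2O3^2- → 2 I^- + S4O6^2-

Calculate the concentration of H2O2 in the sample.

n(S2O3^2-) = 0.01580 × 0.07842 = 1.239 × 10^-3 mol
n(I2) = n(S2O3^2-)/2 = 6.195 × 10^-4 mol
n(H2O2) in the aliquot = 6.195 × 10^-4 mol (1:1 ratio)
[H2O2] = 6.195 × 10^-4 / 0.01003 = 0.06177 mol/L

0.06177 mol/L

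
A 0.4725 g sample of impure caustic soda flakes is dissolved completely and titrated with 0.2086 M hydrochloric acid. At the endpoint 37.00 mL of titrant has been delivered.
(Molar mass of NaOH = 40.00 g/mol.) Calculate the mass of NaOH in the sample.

0.3087 g

NaOH + HCl → NaCl + H2O
n(HCl) = 0.03700 L × 0.2086 mol/L = 7.718 × 10^-3 mol
n(NaOH) = 7.718 × 10^-3 mol (1:1 ratio)
mass of NaOH = 7.718 × 10^-3 × 40.00 g/mol = 0.3087 g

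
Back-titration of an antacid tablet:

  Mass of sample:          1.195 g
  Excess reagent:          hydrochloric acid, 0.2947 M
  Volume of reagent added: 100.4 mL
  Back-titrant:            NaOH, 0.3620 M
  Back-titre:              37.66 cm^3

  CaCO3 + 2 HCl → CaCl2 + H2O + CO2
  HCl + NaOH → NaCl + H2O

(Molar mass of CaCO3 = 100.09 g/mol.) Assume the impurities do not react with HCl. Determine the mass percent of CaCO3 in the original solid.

n(HCl) added = 0.1004 × 0.2947 = 0.02959 mol
n(NaOH) used in back-titration = 0.03766 × 0.3620 = 0.01363 mol
n(HCl) left over = 0.01363 mol (1:1 ratio)
n(HCl) consumed by analyte = 0.02959 − 0.01363 = 0.01595 mol
From the 1:2 ratio, n(CaCO3) = 1/2 × 0.01595 = 7.977 × 10^-3 mol
mass of CaCO3 = 7.977 × 10^-3 × 100.09 = 0.7985 g
% CaCO3 = 0.7985 / 1.195 × 100 = 66.82 %

66.82 %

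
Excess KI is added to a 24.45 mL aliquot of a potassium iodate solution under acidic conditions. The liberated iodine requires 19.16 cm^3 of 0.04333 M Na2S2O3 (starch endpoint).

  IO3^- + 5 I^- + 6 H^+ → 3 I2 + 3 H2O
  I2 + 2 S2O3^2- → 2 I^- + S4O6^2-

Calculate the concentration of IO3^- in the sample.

0.005659 M

n(S2O3^2-) = 0.01916 × 0.04333 = 8.302 × 10^-4 mol
n(I2) = n(S2O3^2-)/2 = 4.151 × 10^-4 mol
From the 1:3 ratio, n(IO3^-) in the aliquot = 1/3 × 4.151 × 10^-4 = 1.384 × 10^-4 mol
[IO3^-] = 1.384 × 10^-4 / 0.02445 = 0.005659 mol/L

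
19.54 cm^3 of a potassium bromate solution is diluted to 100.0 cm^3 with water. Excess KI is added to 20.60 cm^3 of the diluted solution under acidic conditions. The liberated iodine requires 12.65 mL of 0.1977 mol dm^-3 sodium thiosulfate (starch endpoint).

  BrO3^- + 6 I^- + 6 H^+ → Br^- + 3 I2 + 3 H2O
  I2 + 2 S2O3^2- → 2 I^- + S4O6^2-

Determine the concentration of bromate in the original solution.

0.1036 mol/L

n(S2O3^2-) = 0.01265 × 0.1977 = 2.501 × 10^-3 mol
n(I2) = n(S2O3^2-)/2 = 1.250 × 10^-3 mol
From the 1:3 ratio, n(BrO3^-) in the aliquot = 1/3 × 1.250 × 10^-3 = 4.168 × 10^-4 mol
[BrO3^-]_dilute = 4.168 × 10^-4 / 0.02060 = 0.02023 mol/L
[BrO3^-]_original = 0.02023 × 100.0/19.54 = 0.1036 mol/L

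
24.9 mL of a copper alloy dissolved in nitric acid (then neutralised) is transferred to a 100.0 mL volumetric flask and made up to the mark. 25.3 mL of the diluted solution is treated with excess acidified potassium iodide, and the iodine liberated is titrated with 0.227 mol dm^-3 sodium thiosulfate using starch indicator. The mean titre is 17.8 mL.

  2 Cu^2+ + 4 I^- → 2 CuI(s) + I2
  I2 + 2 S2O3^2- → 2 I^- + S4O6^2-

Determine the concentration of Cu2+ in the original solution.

0.641 mol/L

n(S2O3^2-) = 0.0178 × 0.227 = 4.04 × 10^-3 mol
n(I2) = n(S2O3^2-)/2 = 2.02 × 10^-3 mol
From the 2:1 ratio, n(Cu2+) in the aliquot = 2/1 × 2.02 × 10^-3 = 4.04 × 10^-3 mol
[Cu2+]_dilute = 4.04 × 10^-3 / 0.0253 = 0.160 mol/L
[Cu2+]_original = 0.160 × 100.0/24.9 = 0.641 mol/L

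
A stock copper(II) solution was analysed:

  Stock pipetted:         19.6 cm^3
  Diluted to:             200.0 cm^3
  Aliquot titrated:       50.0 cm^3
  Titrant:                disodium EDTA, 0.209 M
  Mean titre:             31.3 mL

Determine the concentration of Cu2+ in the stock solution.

Cu^2+ + EDTA^4- → [Cu(EDTA)]^2-
n(EDTA) = 0.0313 × 0.209 = 6.54 × 10^-3 mol
n(Cu2+) in the aliquot = 6.54 × 10^-3 mol (1:1 ratio)
[Cu2+]_dilute = 6.54 × 10^-3 / 0.0500 = 0.131 mol/L
Dilution factor = 200.0 / 19.6 = 10.20
[Cu2+]_stock = 0.131 × 10.20 = 1.34 mol/L

1.34 M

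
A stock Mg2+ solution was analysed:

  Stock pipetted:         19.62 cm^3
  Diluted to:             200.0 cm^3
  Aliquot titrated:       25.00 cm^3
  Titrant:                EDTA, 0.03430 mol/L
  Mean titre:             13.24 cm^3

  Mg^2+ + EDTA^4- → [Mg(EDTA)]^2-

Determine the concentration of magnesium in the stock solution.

n(EDTA) = 0.01324 × 0.03430 = 4.541 × 10^-4 mol
n(Mg2+) in the aliquot = 4.541 × 10^-4 mol (1:1 ratio)
[Mg2+]_dilute = 4.541 × 10^-4 / 0.02500 = 0.01817 mol/L
Dilution factor = 200.0 / 19.62 = 10.19
[Mg2+]_stock = 0.01817 × 10.19 = 0.1852 mol/L

0.1852 mol/L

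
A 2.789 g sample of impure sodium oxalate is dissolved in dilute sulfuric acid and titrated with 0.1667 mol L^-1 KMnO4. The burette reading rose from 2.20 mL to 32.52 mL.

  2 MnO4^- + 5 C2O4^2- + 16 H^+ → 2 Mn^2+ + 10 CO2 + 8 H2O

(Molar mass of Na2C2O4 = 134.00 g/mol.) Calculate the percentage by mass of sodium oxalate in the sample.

n(KMnO4) = 0.03032 L × 0.1667 mol/L = 5.054 × 10^-3 mol
From the 5:2 ratio, n(Na2C2O4) = 5/2 × 5.054 × 10^-3 = 0.01264 mol
mass of Na2C2O4 = 0.01264 × 134.00 g/mol = 1.693 g
% Na2C2O4 = 1.693 / 2.789 × 100 = 60.71 %

60.71 %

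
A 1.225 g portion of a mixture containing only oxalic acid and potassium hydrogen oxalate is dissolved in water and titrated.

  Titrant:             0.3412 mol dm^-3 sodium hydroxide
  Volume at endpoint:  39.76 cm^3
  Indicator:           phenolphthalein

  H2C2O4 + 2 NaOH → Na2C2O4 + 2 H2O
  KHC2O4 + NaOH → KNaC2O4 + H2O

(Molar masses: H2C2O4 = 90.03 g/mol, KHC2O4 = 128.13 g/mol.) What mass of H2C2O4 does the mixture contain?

0.2780 g

n(NaOH) = 0.03976 × 0.3412 = 0.01357 mol
Let x = n(H2C2O4), y = n(KHC2O4).
Titrant: 2x + 1y = 0.01357;  mass: 90.03x + 128.13y = 1.225
Solving, x = 3.087 × 10^-3 mol, y = 7.391 × 10^-3 mol
mass of H2C2O4 = 3.087 × 10^-3 × 90.03 = 0.2780 g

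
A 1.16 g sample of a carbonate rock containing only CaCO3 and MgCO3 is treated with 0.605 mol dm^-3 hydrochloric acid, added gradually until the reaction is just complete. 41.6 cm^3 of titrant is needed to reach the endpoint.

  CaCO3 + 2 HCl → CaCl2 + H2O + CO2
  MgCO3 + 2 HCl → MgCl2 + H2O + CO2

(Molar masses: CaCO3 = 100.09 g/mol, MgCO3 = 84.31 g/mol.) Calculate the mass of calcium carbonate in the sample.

n(HCl) = 0.0416 × 0.605 = 0.0252 mol
Let x = n(CaCO3), y = n(MgCO3).
Titrant: 2x + 2y = 0.0252;  mass: 100.09x + 84.31y = 1.16
Solving, x = 6.28 × 10^-3 mol, y = 6.31 × 10^-3 mol
mass of CaCO3 = 6.28 × 10^-3 × 100.09 = 0.628 g

0.628 g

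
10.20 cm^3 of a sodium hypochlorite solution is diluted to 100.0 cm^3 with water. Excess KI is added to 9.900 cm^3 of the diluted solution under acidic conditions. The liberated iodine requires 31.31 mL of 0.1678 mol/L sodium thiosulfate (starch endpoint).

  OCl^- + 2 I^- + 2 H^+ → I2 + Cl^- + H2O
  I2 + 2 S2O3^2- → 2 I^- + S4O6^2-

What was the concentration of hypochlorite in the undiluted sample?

n(S2O3^2-) = 0.03131 × 0.1678 = 5.254 × 10^-3 mol
n(I2) = n(S2O3^2-)/2 = 2.627 × 10^-3 mol
n(OCl^-) in the aliquot = 2.627 × 10^-3 mol (1:1 ratio)
[OCl^-]_dilute = 2.627 × 10^-3 / 0.009900 = 0.2653 mol/L
[OCl^-]_original = 0.2653 × 100.0/10.20 = 2.601 mol/L

2.601 mol/L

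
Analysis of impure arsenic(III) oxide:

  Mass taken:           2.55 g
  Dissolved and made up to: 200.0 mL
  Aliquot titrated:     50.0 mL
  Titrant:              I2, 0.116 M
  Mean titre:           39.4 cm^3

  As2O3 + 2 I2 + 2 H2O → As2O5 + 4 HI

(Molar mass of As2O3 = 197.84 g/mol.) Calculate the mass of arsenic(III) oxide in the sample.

n(I2) per titration = 0.0394 × 0.116 = 4.57 × 10^-3 mol
From the 1:2 ratio, n(As2O3) in each aliquot = 1/2 × 4.57 × 10^-3 = 2.29 × 10^-3 mol
n(As2O3) in the whole flask = 2.29 × 10^-3 × 200.0/50.0 = 9.14 × 10^-3 mol
mass of As2O3 = 9.14 × 10^-3 × 197.84 = 1.81 g

1.81 g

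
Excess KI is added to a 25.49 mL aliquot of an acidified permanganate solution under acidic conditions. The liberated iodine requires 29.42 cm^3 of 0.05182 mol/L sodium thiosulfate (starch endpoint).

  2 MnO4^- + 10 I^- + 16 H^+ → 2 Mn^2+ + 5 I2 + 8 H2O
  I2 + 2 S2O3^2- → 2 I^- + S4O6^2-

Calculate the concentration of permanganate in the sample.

n(S2O3^2-) = 0.02942 × 0.05182 = 1.525 × 10^-3 mol
n(I2) = n(S2O3^2-)/2 = 7.623 × 10^-4 mol
From the 2:5 ratio, n(MnO4^-) in the aliquot = 2/5 × 7.623 × 10^-4 = 3.049 × 10^-4 mol
[MnO4^-] = 3.049 × 10^-4 / 0.02549 = 0.01196 mol/L

0.01196 mol/L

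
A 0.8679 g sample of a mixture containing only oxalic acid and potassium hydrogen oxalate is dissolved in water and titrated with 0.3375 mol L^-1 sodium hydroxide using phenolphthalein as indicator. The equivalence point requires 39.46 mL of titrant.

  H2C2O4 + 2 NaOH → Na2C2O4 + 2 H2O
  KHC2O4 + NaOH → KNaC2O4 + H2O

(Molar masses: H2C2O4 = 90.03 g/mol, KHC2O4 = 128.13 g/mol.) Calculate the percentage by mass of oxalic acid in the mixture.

52.33 %

n(NaOH) = 0.03946 × 0.3375 = 0.01332 mol
Let x = n(H2C2O4), y = n(KHC2O4).
Titrant: 2x + 1y = 0.01332;  mass: 90.03x + 128.13y = 0.8679
Solving, x = 5.044 × 10^-3 mol, y = 3.229 × 10^-3 mol
mass of H2C2O4 = 5.044 × 10^-3 × 90.03 = 0.4541 g
% H2C2O4 = 0.4541 / 0.8679 × 100 = 52.33 %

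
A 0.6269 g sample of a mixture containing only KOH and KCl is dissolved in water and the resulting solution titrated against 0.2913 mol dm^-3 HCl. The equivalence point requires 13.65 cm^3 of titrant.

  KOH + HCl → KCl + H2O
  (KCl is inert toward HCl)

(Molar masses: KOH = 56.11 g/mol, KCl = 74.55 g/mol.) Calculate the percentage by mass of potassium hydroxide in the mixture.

35.59 %

n(HCl) = 0.01365 × 0.2913 = 3.976 × 10^-3 mol
Let x = n(KOH), y = n(KCl).
Titrant: 1x = 3.976 × 10^-3;  mass: 56.11x + 74.55y = 0.6269
Solving, x = 3.976 × 10^-3 mol, y = 5.416 × 10^-3 mol
mass of KOH = 3.976 × 10^-3 × 56.11 = 0.2231 g
% KOH = 0.2231 / 0.6269 × 100 = 35.59 %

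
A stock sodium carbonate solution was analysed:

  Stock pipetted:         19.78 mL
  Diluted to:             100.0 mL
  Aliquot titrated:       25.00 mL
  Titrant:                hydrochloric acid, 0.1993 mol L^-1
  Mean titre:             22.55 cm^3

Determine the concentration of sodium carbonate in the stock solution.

0.4544 mol/L

Na2CO3 + 2 HCl → 2 NaCl + H2O + CO2
n(HCl) = 0.02255 × 0.1993 = 4.494 × 10^-3 mol
From the 1:2 ratio, n(Na2CO3) in the aliquot = 1/2 × 4.494 × 10^-3 = 2.247 × 10^-3 mol
[Na2CO3]_dilute = 2.247 × 10^-3 / 0.02500 = 0.08988 mol/L
Dilution factor = 100.0 / 19.78 = 5.056
[Na2CO3]_stock = 0.08988 × 5.056 = 0.4544 mol/L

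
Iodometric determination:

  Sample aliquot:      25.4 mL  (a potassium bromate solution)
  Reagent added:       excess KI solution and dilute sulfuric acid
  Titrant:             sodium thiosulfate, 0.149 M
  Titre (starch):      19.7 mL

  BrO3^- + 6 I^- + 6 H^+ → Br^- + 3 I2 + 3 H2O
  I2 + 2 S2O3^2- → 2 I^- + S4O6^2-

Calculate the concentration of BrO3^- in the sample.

0.0193 M

n(S2O3^2-) = 0.0197 × 0.149 = 2.94 × 10^-3 mol
n(I2) = n(S2O3^2-)/2 = 1.47 × 10^-3 mol
From the 1:3 ratio, n(BrO3^-) in the aliquot = 1/3 × 1.47 × 10^-3 = 4.89 × 10^-4 mol
[BrO3^-] = 4.89 × 10^-4 / 0.0254 = 0.0193 mol/L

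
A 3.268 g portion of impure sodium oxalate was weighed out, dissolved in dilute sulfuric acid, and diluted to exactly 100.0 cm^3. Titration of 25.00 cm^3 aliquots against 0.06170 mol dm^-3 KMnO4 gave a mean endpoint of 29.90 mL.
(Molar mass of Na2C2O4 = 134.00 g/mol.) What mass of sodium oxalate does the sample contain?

2.472 g

2 MnO4^- + 5 C2O4^2- + 16 H^+ → 2 Mn^2+ + 10 CO2 + 8 H2O
n(KMnO4) per titration = 0.02990 × 0.06170 = 1.845 × 10^-3 mol
From the 5:2 ratio, n(Na2C2O4) in each aliquot = 5/2 × 1.845 × 10^-3 = 4.612 × 10^-3 mol
n(Na2C2O4) in the whole flask = 4.612 × 10^-3 × 100.0/25.00 = 0.01845 mol
mass of Na2C2O4 = 0.01845 × 134.00 = 2.472 g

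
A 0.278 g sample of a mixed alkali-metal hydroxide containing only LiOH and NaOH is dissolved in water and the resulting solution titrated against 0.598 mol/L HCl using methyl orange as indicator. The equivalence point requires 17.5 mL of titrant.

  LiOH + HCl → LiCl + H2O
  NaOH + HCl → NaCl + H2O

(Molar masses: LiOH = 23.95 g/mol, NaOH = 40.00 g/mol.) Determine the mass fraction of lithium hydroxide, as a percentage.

75.5 %

n(HCl) = 0.0175 × 0.598 = 0.0105 mol
Let x = n(LiOH), y = n(NaOH).
Titrant: 1x + 1y = 0.0105;  mass: 23.95x + 40.00y = 0.278
Solving, x = 8.76 × 10^-3 mol, y = 1.70 × 10^-3 mol
mass of LiOH = 8.76 × 10^-3 × 23.95 = 0.210 g
% LiOH = 0.210 / 0.278 × 100 = 75.5 %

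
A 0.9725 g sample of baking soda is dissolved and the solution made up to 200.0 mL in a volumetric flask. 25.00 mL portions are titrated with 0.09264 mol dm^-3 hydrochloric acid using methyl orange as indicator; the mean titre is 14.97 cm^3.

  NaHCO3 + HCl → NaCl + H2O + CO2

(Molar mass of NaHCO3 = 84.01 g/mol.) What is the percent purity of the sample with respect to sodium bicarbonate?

95.84 %

n(HCl) per titration = 0.01497 × 0.09264 = 1.387 × 10^-3 mol
n(NaHCO3) in each aliquot = 1.387 × 10^-3 mol (1:1 ratio)
n(NaHCO3) in the whole flask = 1.387 × 10^-3 × 200.0/25.00 = 0.01109 mol
mass of NaHCO3 = 0.01109 × 84.01 = 0.9321 g
% NaHCO3 = 0.9321 / 0.9725 × 100 = 95.84 %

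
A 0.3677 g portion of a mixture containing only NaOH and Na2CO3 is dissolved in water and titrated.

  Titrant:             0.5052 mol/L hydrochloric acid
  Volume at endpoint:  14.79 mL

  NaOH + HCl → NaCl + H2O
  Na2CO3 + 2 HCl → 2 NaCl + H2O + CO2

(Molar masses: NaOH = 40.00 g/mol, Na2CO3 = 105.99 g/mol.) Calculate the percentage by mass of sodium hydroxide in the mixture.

23.67 %

n(HCl) = 0.01479 × 0.5052 = 7.472 × 10^-3 mol
Let x = n(NaOH), y = n(Na2CO3).
Titrant: 1x + 2y = 7.472 × 10^-3;  mass: 40.00x + 105.99y = 0.3677
Solving, x = 2.176 × 10^-3 mol, y = 2.648 × 10^-3 mol
mass of NaOH = 2.176 × 10^-3 × 40.00 = 0.08703 g
% NaOH = 0.08703 / 0.3677 × 100 = 23.67 %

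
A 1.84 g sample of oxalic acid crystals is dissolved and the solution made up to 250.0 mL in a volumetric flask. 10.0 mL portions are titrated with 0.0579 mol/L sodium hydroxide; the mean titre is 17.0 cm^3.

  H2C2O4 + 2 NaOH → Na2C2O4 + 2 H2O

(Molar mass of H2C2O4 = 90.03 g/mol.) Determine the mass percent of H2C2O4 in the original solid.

60.2 %

n(NaOH) per titration = 0.0170 × 0.0579 = 9.84 × 10^-4 mol
From the 1:2 ratio, n(H2C2O4) in each aliquot = 1/2 × 9.84 × 10^-4 = 4.92 × 10^-4 mol
n(H2C2O4) in the whole flask = 4.92 × 10^-4 × 250.0/10.0 = 0.0123 mol
mass of H2C2O4 = 0.0123 × 90.03 = 1.11 g
% H2C2O4 = 1.11 / 1.84 × 100 = 60.2 %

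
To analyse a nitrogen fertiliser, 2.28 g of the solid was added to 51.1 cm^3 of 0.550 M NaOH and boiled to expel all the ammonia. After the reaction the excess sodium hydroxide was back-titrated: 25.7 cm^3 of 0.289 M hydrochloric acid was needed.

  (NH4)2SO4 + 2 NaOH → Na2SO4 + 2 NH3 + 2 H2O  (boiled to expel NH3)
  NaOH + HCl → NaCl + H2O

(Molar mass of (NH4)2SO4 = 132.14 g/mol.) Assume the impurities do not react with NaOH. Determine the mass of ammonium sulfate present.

1.37 g

n(NaOH) added = 0.0511 × 0.550 = 0.0281 mol
n(HCl) used in back-titration = 0.0257 × 0.289 = 7.43 × 10^-3 mol
n(NaOH) left over = 7.43 × 10^-3 mol (1:1 ratio)
n(NaOH) consumed by analyte = 0.0281 − 7.43 × 10^-3 = 0.0207 mol
From the 1:2 ratio, n((NH4)2SO4) = 1/2 × 0.0207 = 0.0103 mol
mass of (NH4)2SO4 = 0.0103 × 132.14 = 1.37 g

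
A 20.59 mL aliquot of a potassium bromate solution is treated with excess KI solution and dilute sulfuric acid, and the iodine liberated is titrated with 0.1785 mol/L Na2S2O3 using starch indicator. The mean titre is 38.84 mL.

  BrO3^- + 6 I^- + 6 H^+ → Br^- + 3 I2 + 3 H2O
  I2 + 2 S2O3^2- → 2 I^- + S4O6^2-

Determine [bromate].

0.05612 mol/L

n(S2O3^2-) = 0.03884 × 0.1785 = 6.933 × 10^-3 mol
n(I2) = n(S2O3^2-)/2 = 3.466 × 10^-3 mol
From the 1:3 ratio, n(BrO3^-) in the aliquot = 1/3 × 3.466 × 10^-3 = 1.155 × 10^-3 mol
[BrO3^-] = 1.155 × 10^-3 / 0.02059 = 0.05612 mol/L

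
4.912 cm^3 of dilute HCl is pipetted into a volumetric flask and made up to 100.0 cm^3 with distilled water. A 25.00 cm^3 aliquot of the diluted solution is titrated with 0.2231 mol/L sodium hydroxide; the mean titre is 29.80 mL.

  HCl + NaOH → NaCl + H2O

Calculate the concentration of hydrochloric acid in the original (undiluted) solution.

n(NaOH) = 0.02980 × 0.2231 = 6.648 × 10^-3 mol
n(HCl) in the aliquot = 6.648 × 10^-3 mol (1:1 ratio)
[HCl]_dilute = 6.648 × 10^-3 / 0.02500 = 0.2659 mol/L
Dilution factor = 100.0 / 4.912 = 20.36
[HCl]_stock = 0.2659 × 20.36 = 5.414 mol/L

5.414 mol/L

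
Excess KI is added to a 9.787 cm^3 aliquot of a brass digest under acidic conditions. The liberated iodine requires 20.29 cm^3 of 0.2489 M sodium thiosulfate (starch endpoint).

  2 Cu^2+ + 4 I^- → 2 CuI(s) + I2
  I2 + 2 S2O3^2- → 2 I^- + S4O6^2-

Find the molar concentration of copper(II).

0.5160 M

n(S2O3^2-) = 0.02029 × 0.2489 = 5.050 × 10^-3 mol
n(I2) = n(S2O3^2-)/2 = 2.525 × 10^-3 mol
From the 2:1 ratio, n(Cu2+) in the aliquot = 2/1 × 2.525 × 10^-3 = 5.050 × 10^-3 mol
[Cu2+] = 5.050 × 10^-3 / 0.009787 = 0.5160 mol/L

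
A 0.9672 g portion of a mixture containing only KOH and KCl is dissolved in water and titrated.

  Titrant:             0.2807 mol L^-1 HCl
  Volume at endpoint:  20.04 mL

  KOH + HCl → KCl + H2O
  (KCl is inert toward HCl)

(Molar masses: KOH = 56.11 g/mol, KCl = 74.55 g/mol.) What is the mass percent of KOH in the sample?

n(HCl) = 0.02004 × 0.2807 = 5.625 × 10^-3 mol
Let x = n(KOH), y = n(KCl).
Titrant: 1x = 5.625 × 10^-3;  mass: 56.11x + 74.55y = 0.9672
Solving, x = 5.625 × 10^-3 mol, y = 8.740 × 10^-3 mol
mass of KOH = 5.625 × 10^-3 × 56.11 = 0.3156 g
% KOH = 0.3156 / 0.9672 × 100 = 32.63 %

32.63 %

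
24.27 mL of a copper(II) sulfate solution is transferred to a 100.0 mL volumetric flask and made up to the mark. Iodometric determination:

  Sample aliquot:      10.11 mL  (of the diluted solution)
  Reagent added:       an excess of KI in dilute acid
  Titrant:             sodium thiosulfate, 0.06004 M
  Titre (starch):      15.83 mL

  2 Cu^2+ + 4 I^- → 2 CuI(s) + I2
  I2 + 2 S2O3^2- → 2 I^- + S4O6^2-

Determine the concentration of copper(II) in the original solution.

0.3873 M

n(S2O3^2-) = 0.01583 × 0.06004 = 9.504 × 10^-4 mol
n(I2) = n(S2O3^2-)/2 = 4.752 × 10^-4 mol
From the 2:1 ratio, n(Cu2+) in the aliquot = 2/1 × 4.752 × 10^-4 = 9.504 × 10^-4 mol
[Cu2+]_dilute = 9.504 × 10^-4 / 0.01011 = 0.09401 mol/L
[Cu2+]_original = 0.09401 × 100.0/24.27 = 0.3873 mol/L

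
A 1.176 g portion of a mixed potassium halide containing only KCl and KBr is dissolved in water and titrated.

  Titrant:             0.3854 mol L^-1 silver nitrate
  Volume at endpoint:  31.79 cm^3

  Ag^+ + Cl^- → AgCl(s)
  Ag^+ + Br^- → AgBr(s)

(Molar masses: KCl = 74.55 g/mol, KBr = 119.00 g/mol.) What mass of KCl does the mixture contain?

0.4729 g

n(AgNO3) = 0.03179 × 0.3854 = 0.01225 mol
Let x = n(KCl), y = n(KBr).
Titrant: 1x + 1y = 0.01225;  mass: 74.55x + 119.00y = 1.176
Solving, x = 6.344 × 10^-3 mol, y = 5.908 × 10^-3 mol
mass of KCl = 6.344 × 10^-3 × 74.55 = 0.4729 g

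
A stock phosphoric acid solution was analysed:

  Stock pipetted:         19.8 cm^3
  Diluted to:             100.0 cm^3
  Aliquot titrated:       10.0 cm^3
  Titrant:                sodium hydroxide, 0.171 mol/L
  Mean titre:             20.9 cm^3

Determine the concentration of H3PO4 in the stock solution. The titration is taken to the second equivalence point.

H3PO4 + 2 NaOH → Na2HPO4 + 2 H2O
n(NaOH) = 0.0209 × 0.171 = 3.57 × 10^-3 mol
From the 1:2 ratio, n(H3PO4) in the aliquot = 1/2 × 3.57 × 10^-3 = 1.79 × 10^-3 mol
[H3PO4]_dilute = 1.79 × 10^-3 / 0.0100 = 0.179 mol/L
Dilution factor = 100.0 / 19.8 = 5.051
[H3PO4]_stock = 0.179 × 5.051 = 0.902 mol/L

0.902 mol/L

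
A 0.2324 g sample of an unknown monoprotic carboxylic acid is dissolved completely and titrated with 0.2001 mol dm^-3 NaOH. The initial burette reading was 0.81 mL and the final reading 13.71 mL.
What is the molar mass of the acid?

90.03 g/mol

n(NaOH) = 0.01290 L × 0.2001 mol/L = 2.581 × 10^-3 mol
n(HA) = 2.581 × 10^-3 mol (1:1 ratio)
M = m / n = 0.2324 g / 2.581 × 10^-3 mol = 90.03 g/mol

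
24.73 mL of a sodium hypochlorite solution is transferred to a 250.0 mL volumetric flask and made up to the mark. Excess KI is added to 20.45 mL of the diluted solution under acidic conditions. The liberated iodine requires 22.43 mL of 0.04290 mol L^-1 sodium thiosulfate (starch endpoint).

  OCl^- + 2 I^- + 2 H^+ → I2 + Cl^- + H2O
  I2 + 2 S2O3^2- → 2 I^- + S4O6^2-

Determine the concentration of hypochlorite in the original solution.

0.2378 mol/L

n(S2O3^2-) = 0.02243 × 0.04290 = 9.622 × 10^-4 mol
n(I2) = n(S2O3^2-)/2 = 4.811 × 10^-4 mol
n(OCl^-) in the aliquot = 4.811 × 10^-4 mol (1:1 ratio)
[OCl^-]_dilute = 4.811 × 10^-4 / 0.02045 = 0.02353 mol/L
[OCl^-]_original = 0.02353 × 250.0/24.73 = 0.2378 mol/L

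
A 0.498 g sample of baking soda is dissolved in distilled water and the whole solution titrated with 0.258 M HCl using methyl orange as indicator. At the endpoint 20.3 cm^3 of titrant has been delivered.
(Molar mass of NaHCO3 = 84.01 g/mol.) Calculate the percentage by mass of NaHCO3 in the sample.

88.4 %

NaHCO3 + HCl → NaCl + H2O + CO2
n(HCl) = 0.0203 L × 0.258 mol/L = 5.24 × 10^-3 mol
n(NaHCO3) = 5.24 × 10^-3 mol (1:1 ratio)
mass of NaHCO3 = 5.24 × 10^-3 × 84.01 g/mol = 0.440 g
% NaHCO3 = 0.440 / 0.498 × 100 = 88.4 %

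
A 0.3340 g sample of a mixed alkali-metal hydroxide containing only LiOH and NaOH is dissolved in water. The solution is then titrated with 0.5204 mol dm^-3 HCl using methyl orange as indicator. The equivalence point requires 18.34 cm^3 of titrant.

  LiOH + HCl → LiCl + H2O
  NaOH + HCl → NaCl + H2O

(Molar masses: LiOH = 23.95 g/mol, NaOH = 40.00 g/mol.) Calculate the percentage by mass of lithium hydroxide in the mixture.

n(HCl) = 0.01834 × 0.5204 = 9.544 × 10^-3 mol
Let x = n(LiOH), y = n(NaOH).
Titrant: 1x + 1y = 9.544 × 10^-3;  mass: 23.95x + 40.00y = 0.3340
Solving, x = 2.976 × 10^-3 mol, y = 6.568 × 10^-3 mol
mass of LiOH = 2.976 × 10^-3 × 23.95 = 0.07128 g
% LiOH = 0.07128 / 0.3340 × 100 = 21.34 %

21.34 %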